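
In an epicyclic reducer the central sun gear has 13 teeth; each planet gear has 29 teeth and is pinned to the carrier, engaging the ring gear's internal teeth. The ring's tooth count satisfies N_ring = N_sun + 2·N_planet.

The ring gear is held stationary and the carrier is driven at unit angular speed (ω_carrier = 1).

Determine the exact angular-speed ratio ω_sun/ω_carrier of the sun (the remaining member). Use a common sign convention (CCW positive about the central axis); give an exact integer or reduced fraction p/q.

N_ring = 13 + 2·29 = 71
13(ω_s−ω_c) = −71(ω_r−ω_c),  ω_r=0, ω_c=1
ω_s = 1 − (71/13)(0−1) = 84/13
ω_s/ω_c = 84/13

84/13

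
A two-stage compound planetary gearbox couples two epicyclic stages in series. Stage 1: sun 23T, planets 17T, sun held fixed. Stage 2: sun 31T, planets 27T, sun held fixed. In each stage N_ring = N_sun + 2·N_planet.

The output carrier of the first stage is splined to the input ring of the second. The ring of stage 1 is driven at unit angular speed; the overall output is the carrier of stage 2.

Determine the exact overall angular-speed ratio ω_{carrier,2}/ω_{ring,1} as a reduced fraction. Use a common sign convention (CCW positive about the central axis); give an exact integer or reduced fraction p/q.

Stage 1: N_ring = 23 + 2·17 = 57
Stage 1: 23(ω_s−ω_c) = −57(ω_r−ω_c),  ω_s=0, ω_r=1
Stage 1: 23(0−ω_c) = −57(1−ω_c)  ⇒  80ω_c = 57  ⇒  ω_c = 57/80
  ⇒ ω_c¹/ω_r¹ = 57/80
Stage 2: N_ring = 31 + 2·27 = 85
Stage 2: 31(ω_s−ω_c) = −85(ω_r−ω_c),  ω_s=0, ω_r=1
Stage 2: 31(0−ω_c) = −85(1−ω_c)  ⇒  116ω_c = 85  ⇒  ω_c = 85/116
  ⇒ ω_c²/ω_r² = 85/116
Coupling ω_r² = ω_c¹ ⇒ overall = 57/80 × 85/116 = 969/1856

969/1856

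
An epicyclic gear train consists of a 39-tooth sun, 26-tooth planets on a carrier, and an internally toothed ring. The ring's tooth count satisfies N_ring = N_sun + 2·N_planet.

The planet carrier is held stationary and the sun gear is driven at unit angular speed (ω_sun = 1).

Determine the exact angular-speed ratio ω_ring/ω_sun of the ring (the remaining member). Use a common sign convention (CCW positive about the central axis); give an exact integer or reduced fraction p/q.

-3/7

N_ring = 39 + 2·26 = 91
39(ω_s−ω_c) = −91(ω_r−ω_c),  ω_c=0, ω_s=1
ω_r = 0 − (39/91)(1−0) = -3/7
ω_r/ω_s = -3/7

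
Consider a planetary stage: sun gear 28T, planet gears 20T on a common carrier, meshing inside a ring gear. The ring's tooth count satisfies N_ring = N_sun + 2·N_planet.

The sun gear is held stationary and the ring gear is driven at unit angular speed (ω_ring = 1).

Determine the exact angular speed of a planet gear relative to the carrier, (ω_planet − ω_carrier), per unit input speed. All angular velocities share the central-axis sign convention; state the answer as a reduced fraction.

119/120

N_ring = 28 + 2·20 = 68
28(ω_s−ω_c) = −68(ω_r−ω_c),  ω_s=0, ω_r=1
28(0−ω_c) = −68(1−ω_c)  ⇒  96ω_c = 68  ⇒  ω_c = 17/24
sun–planet: 28·(0−17/24) = −20·(ω_p−ω_c)  ⇒  ω_p−ω_c = −(28/20)·(-17/24) = 119/120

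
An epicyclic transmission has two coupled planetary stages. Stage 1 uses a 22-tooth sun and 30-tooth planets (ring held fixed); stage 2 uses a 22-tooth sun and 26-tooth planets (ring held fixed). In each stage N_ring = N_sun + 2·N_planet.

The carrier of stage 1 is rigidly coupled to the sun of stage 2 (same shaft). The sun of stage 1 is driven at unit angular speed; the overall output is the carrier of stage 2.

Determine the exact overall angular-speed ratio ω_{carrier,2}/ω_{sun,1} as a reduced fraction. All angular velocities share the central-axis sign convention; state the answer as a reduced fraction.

Stage 1: N_ring = 22 + 2·30 = 82
Stage 1: 22(ω_s−ω_c) = −82(ω_r−ω_c),  ω_r=0, ω_s=1
Stage 1: 22(1−ω_c) = −82(0−ω_c)  ⇒  104ω_c = 22  ⇒  ω_c = 11/52
  ⇒ ω_c¹/ω_s¹ = 11/52
Stage 2: N_ring = 22 + 2·26 = 74
Stage 2: 22(ω_s−ω_c) = −74(ω_r−ω_c),  ω_r=0, ω_s=1
Stage 2: 22(1−ω_c) = −74(0−ω_c)  ⇒  96ω_c = 22  ⇒  ω_c = 11/48
  ⇒ ω_c²/ω_s² = 11/48
Coupling ω_s² = ω_c¹ ⇒ overall = 11/52 × 11/48 = 121/2496

121/2496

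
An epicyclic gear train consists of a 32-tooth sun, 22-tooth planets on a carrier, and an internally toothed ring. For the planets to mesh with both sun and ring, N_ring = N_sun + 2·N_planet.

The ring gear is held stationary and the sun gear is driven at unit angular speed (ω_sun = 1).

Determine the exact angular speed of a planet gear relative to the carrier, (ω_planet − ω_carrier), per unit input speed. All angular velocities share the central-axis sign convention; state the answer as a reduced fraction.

N_ring = 32 + 2·22 = 76
32(ω_s−ω_c) = −76(ω_r−ω_c),  ω_r=0, ω_s=1
32(1−ω_c) = −76(0−ω_c)  ⇒  108ω_c = 32  ⇒  ω_c = 8/27
sun–planet: 32·(1−8/27) = −22·(ω_p−ω_c)  ⇒  ω_p−ω_c = −(32/22)·(19/27) = -304/297

-304/297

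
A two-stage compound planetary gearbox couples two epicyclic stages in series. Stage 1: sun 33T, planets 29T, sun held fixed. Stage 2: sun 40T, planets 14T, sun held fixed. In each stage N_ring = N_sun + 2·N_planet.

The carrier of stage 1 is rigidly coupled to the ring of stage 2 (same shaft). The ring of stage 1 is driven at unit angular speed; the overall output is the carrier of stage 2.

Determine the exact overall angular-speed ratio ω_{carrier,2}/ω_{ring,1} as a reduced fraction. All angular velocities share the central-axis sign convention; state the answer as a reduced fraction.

Stage 1: N_ring = 33 + 2·29 = 91
Stage 1: 33(ω_s−ω_c) = −91(ω_r−ω_c),  ω_s=0, ω_r=1
Stage 1: 33(0−ω_c) = −91(1−ω_c)  ⇒  124ω_c = 91  ⇒  ω_c = 91/124
  ⇒ ω_c¹/ω_r¹ = 91/124
Stage 2: N_ring = 40 + 2·14 = 68
Stage 2: 40(ω_s−ω_c) = −68(ω_r−ω_c),  ω_s=0, ω_r=1
Stage 2: 40(0−ω_c) = −68(1−ω_c)  ⇒  108ω_c = 68  ⇒  ω_c = 17/27
  ⇒ ω_c²/ω_r² = 17/27
Coupling ω_r² = ω_c¹ ⇒ overall = 91/124 × 17/27 = 1547/3348

1547/3348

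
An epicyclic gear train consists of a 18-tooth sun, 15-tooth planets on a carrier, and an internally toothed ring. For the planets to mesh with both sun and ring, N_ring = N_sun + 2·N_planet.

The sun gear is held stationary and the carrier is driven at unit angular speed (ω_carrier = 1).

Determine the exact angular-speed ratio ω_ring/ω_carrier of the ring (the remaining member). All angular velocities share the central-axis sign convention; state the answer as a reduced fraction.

N_ring = 18 + 2·15 = 48
18(ω_s−ω_c) = −48(ω_r−ω_c),  ω_s=0, ω_c=1
ω_r = 1 − (18/48)(0−1) = 11/8
ω_r/ω_c = 11/8

11/8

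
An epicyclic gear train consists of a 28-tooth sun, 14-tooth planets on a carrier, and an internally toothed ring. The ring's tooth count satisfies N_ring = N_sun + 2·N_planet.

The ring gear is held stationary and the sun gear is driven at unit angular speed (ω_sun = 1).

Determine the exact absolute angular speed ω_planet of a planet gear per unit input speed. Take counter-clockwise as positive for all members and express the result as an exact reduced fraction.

N_ring = 28 + 2·14 = 56
28(ω_s−ω_c) = −56(ω_r−ω_c),  ω_r=0, ω_s=1
28(1−ω_c) = −56(0−ω_c)  ⇒  84ω_c = 28  ⇒  ω_c = 1/3
sun–planet: 28·(1−1/3) = −14·(ω_p−ω_c)  ⇒  ω_p−ω_c = −(28/14)·(2/3) = -4/3
ω_p = 1/3 − 4/3 = -1

-1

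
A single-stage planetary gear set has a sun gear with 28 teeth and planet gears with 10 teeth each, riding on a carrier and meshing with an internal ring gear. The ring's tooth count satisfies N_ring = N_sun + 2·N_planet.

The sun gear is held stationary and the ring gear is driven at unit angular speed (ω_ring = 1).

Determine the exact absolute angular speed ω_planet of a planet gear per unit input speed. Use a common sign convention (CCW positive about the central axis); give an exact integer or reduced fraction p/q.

12/5

N_ring = 28 + 2·10 = 48
28(ω_s−ω_c) = −48(ω_r−ω_c),  ω_s=0, ω_r=1
28(0−ω_c) = −48(1−ω_c)  ⇒  76ω_c = 48  ⇒  ω_c = 12/19
sun–planet: 28·(0−12/19) = −10·(ω_p−ω_c)  ⇒  ω_p−ω_c = −(28/10)·(-12/19) = 168/95
ω_p = 12/19 + 168/95 = 12/5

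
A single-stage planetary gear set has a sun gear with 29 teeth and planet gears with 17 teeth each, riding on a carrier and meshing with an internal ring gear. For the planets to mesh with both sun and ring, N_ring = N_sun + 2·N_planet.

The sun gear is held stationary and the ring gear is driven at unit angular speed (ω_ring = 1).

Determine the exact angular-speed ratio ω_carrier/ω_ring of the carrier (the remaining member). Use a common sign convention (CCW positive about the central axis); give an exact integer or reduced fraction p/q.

63/92

N_ring = 29 + 2·17 = 63
29(ω_s−ω_c) = −63(ω_r−ω_c),  ω_s=0, ω_r=1
29(0−ω_c) = −63(1−ω_c)  ⇒  92ω_c = 63  ⇒  ω_c = 63/92
ω_c/ω_r = 63/92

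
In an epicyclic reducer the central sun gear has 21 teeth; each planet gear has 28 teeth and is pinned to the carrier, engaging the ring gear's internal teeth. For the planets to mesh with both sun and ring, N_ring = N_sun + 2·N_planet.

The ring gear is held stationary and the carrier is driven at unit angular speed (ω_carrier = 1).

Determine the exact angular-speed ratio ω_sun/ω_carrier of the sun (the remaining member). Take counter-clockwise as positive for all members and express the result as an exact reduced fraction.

N_ring = 21 + 2·28 = 77
21(ω_s−ω_c) = −77(ω_r−ω_c),  ω_r=0, ω_c=1
ω_s = 1 − (77/21)(0−1) = 14/3
ω_s/ω_c = 14/3

14/3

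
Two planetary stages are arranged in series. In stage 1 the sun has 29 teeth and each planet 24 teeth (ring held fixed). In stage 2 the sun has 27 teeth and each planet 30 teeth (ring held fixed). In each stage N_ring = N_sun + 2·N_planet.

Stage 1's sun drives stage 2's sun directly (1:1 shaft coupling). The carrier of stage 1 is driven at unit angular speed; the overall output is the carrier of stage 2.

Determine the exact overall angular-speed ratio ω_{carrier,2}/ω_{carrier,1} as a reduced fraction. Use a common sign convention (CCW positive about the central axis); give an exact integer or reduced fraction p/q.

Stage 1: N_ring = 29 + 2·24 = 77
Stage 1: 29(ω_s−ω_c) = −77(ω_r−ω_c),  ω_r=0, ω_c=1
Stage 1: ω_s = 1 − (77/29)(0−1) = 106/29
  ⇒ ω_s¹/ω_c¹ = 106/29
Stage 2: N_ring = 27 + 2·30 = 87
Stage 2: 27(ω_s−ω_c) = −87(ω_r−ω_c),  ω_r=0, ω_s=1
Stage 2: 27(1−ω_c) = −87(0−ω_c)  ⇒  114ω_c = 27  ⇒  ω_c = 9/38
  ⇒ ω_c²/ω_s² = 9/38
Coupling ω_s² = ω_s¹ ⇒ overall = 106/29 × 9/38 = 477/551

477/551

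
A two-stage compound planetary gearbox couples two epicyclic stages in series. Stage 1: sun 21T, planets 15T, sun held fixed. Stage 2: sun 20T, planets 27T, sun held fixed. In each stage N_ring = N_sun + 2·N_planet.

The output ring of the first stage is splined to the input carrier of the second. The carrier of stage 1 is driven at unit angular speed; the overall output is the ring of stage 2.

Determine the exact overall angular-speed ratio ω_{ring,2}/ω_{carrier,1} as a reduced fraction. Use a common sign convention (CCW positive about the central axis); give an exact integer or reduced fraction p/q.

1128/629

Stage 1: N_ring = 21 + 2·15 = 51
Stage 1: 21(ω_s−ω_c) = −51(ω_r−ω_c),  ω_s=0, ω_c=1
Stage 1: ω_r = 1 − (21/51)(0−1) = 24/17
  ⇒ ω_r¹/ω_c¹ = 24/17
Stage 2: N_ring = 20 + 2·27 = 74
Stage 2: 20(ω_s−ω_c) = −74(ω_r−ω_c),  ω_s=0, ω_c=1
Stage 2: ω_r = 1 − (20/74)(0−1) = 47/37
  ⇒ ω_r²/ω_c² = 47/37
Coupling ω_c² = ω_r¹ ⇒ overall = 24/17 × 47/37 = 1128/629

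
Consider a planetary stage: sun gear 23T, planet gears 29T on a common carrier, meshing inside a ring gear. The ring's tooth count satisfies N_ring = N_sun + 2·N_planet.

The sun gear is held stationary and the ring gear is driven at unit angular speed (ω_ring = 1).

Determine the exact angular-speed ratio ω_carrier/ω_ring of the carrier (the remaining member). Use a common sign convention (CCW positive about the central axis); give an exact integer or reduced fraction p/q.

81/104

N_ring = 23 + 2·29 = 81
23(ω_s−ω_c) = −81(ω_r−ω_c),  ω_s=0, ω_r=1
23(0−ω_c) = −81(1−ω_c)  ⇒  104ω_c = 81  ⇒  ω_c = 81/104
ω_c/ω_r = 81/104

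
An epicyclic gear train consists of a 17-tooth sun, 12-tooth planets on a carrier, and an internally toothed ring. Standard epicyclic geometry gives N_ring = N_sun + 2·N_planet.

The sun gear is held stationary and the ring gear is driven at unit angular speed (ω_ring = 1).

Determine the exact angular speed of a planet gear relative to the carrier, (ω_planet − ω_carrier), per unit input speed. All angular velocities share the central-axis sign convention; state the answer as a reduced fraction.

N_ring = 17 + 2·12 = 41
17(ω_s−ω_c) = −41(ω_r−ω_c),  ω_s=0, ω_r=1
17(0−ω_c) = −41(1−ω_c)  ⇒  58ω_c = 41  ⇒  ω_c = 41/58
sun–planet: 17·(0−41/58) = −12·(ω_p−ω_c)  ⇒  ω_p−ω_c = −(17/12)·(-41/58) = 697/696

697/696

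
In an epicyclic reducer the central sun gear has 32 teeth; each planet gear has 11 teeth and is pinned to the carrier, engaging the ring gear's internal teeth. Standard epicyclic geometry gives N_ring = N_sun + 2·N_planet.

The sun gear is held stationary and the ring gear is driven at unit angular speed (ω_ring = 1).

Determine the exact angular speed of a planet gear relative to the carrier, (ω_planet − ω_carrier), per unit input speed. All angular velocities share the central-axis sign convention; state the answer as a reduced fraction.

864/473

N_ring = 32 + 2·11 = 54
32(ω_s−ω_c) = −54(ω_r−ω_c),  ω_s=0, ω_r=1
32(0−ω_c) = −54(1−ω_c)  ⇒  86ω_c = 54  ⇒  ω_c = 27/43
sun–planet: 32·(0−27/43) = −11·(ω_p−ω_c)  ⇒  ω_p−ω_c = −(32/11)·(-27/43) = 864/473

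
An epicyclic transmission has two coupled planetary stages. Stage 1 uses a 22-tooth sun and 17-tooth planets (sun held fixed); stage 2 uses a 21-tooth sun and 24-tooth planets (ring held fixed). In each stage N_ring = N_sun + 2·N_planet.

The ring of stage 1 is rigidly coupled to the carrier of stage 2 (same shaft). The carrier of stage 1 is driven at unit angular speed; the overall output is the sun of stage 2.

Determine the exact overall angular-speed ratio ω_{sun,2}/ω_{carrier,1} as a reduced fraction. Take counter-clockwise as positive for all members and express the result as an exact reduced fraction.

Stage 1: N_ring = 22 + 2·17 = 56
Stage 1: 22(ω_s−ω_c) = −56(ω_r−ω_c),  ω_s=0, ω_c=1
Stage 1: ω_r = 1 − (22/56)(0−1) = 39/28
  ⇒ ω_r¹/ω_c¹ = 39/28
Stage 2: N_ring = 21 + 2·24 = 69
Stage 2: 21(ω_s−ω_c) = −69(ω_r−ω_c),  ω_r=0, ω_c=1
Stage 2: ω_s = 1 − (69/21)(0−1) = 30/7
  ⇒ ω_s²/ω_c² = 30/7
Coupling ω_c² = ω_r¹ ⇒ overall = 39/28 × 30/7 = 585/98

585/98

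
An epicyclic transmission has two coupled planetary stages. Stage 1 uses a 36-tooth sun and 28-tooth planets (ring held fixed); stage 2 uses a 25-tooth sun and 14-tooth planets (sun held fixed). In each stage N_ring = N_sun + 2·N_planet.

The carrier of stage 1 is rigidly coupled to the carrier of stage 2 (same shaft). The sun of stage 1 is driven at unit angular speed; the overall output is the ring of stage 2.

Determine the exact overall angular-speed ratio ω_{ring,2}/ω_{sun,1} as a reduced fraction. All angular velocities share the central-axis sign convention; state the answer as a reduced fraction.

351/848

Stage 1: N_ring = 36 + 2·28 = 92
Stage 1: 36(ω_s−ω_c) = −92(ω_r−ω_c),  ω_r=0, ω_s=1
Stage 1: 36(1−ω_c) = −92(0−ω_c)  ⇒  128ω_c = 36  ⇒  ω_c = 9/32
  ⇒ ω_c¹/ω_s¹ = 9/32
Stage 2: N_ring = 25 + 2·14 = 53
Stage 2: 25(ω_s−ω_c) = −53(ω_r−ω_c),  ω_s=0, ω_c=1
Stage 2: ω_r = 1 − (25/53)(0−1) = 78/53
  ⇒ ω_r²/ω_c² = 78/53
Coupling ω_c² = ω_c¹ ⇒ overall = 9/32 × 78/53 = 351/848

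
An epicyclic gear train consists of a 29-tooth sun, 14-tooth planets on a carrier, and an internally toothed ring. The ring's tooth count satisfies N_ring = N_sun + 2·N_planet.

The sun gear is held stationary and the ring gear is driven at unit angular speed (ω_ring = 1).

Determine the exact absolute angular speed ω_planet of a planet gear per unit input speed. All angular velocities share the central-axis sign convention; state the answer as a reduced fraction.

N_ring = 29 + 2·14 = 57
29(ω_s−ω_c) = −57(ω_r−ω_c),  ω_s=0, ω_r=1
29(0−ω_c) = −57(1−ω_c)  ⇒  86ω_c = 57  ⇒  ω_c = 57/86
sun–planet: 29·(0−57/86) = −14·(ω_p−ω_c)  ⇒  ω_p−ω_c = −(29/14)·(-57/86) = 1653/1204
ω_p = 57/86 + 1653/1204 = 57/28

57/28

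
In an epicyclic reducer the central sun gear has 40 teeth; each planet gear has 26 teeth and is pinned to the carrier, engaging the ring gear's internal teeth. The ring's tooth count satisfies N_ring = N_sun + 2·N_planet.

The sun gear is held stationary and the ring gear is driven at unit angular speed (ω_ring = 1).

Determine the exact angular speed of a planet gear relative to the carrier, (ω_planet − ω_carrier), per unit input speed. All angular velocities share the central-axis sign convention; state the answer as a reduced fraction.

460/429

N_ring = 40 + 2·26 = 92
40(ω_s−ω_c) = −92(ω_r−ω_c),  ω_s=0, ω_r=1
40(0−ω_c) = −92(1−ω_c)  ⇒  132ω_c = 92  ⇒  ω_c = 23/33
sun–planet: 40·(0−23/33) = −26·(ω_p−ω_c)  ⇒  ω_p−ω_c = −(40/26)·(-23/33) = 460/429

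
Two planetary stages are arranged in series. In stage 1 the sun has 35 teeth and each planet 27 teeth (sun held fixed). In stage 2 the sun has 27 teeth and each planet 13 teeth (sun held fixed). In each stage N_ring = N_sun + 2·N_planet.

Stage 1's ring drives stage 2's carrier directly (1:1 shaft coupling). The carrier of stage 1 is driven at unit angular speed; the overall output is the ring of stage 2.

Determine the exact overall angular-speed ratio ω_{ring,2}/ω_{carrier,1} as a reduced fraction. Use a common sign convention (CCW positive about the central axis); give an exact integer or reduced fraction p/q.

Stage 1: N_ring = 35 + 2·27 = 89
Stage 1: 35(ω_s−ω_c) = −89(ω_r−ω_c),  ω_s=0, ω_c=1
Stage 1: ω_r = 1 − (35/89)(0−1) = 124/89
  ⇒ ω_r¹/ω_c¹ = 124/89
Stage 2: N_ring = 27 + 2·13 = 53
Stage 2: 27(ω_s−ω_c) = −53(ω_r−ω_c),  ω_s=0, ω_c=1
Stage 2: ω_r = 1 − (27/53)(0−1) = 80/53
  ⇒ ω_r²/ω_c² = 80/53
Coupling ω_c² = ω_r¹ ⇒ overall = 124/89 × 80/53 = 9920/4717

9920/4717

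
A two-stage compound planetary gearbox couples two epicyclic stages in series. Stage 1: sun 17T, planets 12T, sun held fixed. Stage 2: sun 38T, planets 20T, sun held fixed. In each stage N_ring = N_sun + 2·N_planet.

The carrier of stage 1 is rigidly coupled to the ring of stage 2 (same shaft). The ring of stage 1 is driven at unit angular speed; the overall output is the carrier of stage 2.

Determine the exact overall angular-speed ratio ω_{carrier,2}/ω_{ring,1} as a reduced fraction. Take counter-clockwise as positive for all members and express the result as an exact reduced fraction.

1599/3364

Stage 1: N_ring = 17 + 2·12 = 41
Stage 1: 17(ω_s−ω_c) = −41(ω_r−ω_c),  ω_s=0, ω_r=1
Stage 1: 17(0−ω_c) = −41(1−ω_c)  ⇒  58ω_c = 41  ⇒  ω_c = 41/58
  ⇒ ω_c¹/ω_r¹ = 41/58
Stage 2: N_ring = 38 + 2·20 = 78
Stage 2: 38(ω_s−ω_c) = −78(ω_r−ω_c),  ω_s=0, ω_r=1
Stage 2: 38(0−ω_c) = −78(1−ω_c)  ⇒  116ω_c = 78  ⇒  ω_c = 39/58
  ⇒ ω_c²/ω_r² = 39/58
Coupling ω_r² = ω_c¹ ⇒ overall = 41/58 × 39/58 = 1599/3364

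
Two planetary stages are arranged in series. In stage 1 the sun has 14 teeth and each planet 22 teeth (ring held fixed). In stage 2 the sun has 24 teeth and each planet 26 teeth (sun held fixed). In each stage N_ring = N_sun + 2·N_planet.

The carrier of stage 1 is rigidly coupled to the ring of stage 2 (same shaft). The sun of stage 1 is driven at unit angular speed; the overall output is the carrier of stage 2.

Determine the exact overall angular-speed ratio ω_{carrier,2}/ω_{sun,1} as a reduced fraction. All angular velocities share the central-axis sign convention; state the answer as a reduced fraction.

133/900

Stage 1: N_ring = 14 + 2·22 = 58
Stage 1: 14(ω_s−ω_c) = −58(ω_r−ω_c),  ω_r=0, ω_s=1
Stage 1: 14(1−ω_c) = −58(0−ω_c)  ⇒  72ω_c = 14  ⇒  ω_c = 7/36
  ⇒ ω_c¹/ω_s¹ = 7/36
Stage 2: N_ring = 24 + 2·26 = 76
Stage 2: 24(ω_s−ω_c) = −76(ω_r−ω_c),  ω_s=0, ω_r=1
Stage 2: 24(0−ω_c) = −76(1−ω_c)  ⇒  100ω_c = 76  ⇒  ω_c = 19/25
  ⇒ ω_c²/ω_r² = 19/25
Coupling ω_r² = ω_c¹ ⇒ overall = 7/36 × 19/25 = 133/900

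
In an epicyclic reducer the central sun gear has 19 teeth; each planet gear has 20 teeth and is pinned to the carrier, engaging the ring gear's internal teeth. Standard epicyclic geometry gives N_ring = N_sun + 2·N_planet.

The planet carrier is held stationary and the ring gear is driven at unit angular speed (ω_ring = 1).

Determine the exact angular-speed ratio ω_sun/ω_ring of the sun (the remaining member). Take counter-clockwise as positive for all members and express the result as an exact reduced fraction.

N_ring = 19 + 2·20 = 59
19(ω_s−ω_c) = −59(ω_r−ω_c),  ω_c=0, ω_r=1
ω_s = 0 − (59/19)(1−0) = -59/19
ω_s/ω_r = -59/19

-59/19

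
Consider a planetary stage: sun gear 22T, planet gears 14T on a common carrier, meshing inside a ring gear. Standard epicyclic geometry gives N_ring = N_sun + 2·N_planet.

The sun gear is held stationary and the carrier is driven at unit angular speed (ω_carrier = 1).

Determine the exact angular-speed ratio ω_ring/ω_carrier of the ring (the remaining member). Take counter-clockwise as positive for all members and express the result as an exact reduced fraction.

36/25

N_ring = 22 + 2·14 = 50
22(ω_s−ω_c) = −50(ω_r−ω_c),  ω_s=0, ω_c=1
ω_r = 1 − (22/50)(0−1) = 36/25
ω_r/ω_c = 36/25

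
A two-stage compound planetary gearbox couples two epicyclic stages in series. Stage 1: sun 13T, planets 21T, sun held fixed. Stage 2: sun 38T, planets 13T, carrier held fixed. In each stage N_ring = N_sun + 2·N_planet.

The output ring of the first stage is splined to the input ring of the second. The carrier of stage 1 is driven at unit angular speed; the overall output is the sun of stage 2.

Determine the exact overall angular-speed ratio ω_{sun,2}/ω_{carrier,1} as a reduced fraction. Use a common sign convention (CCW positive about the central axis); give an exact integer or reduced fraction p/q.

Stage 1: N_ring = 13 + 2·21 = 55
Stage 1: 13(ω_s−ω_c) = −55(ω_r−ω_c),  ω_s=0, ω_c=1
Stage 1: ω_r = 1 − (13/55)(0−1) = 68/55
  ⇒ ω_r¹/ω_c¹ = 68/55
Stage 2: N_ring = 38 + 2·13 = 64
Stage 2: 38(ω_s−ω_c) = −64(ω_r−ω_c),  ω_c=0, ω_r=1
Stage 2: ω_s = 0 − (64/38)(1−0) = -32/19
  ⇒ ω_s²/ω_r² = -32/19
Coupling ω_r² = ω_r¹ ⇒ overall = 68/55 × -32/19 = -2176/1045

-2176/1045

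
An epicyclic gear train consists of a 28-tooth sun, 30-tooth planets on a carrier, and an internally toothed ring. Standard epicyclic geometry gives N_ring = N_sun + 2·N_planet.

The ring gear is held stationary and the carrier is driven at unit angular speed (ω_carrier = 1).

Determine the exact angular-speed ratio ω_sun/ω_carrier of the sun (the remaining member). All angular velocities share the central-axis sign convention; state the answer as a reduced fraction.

N_ring = 28 + 2·30 = 88
28(ω_s−ω_c) = −88(ω_r−ω_c),  ω_r=0, ω_c=1
ω_s = 1 − (88/28)(0−1) = 29/7
ω_s/ω_c = 29/7

29/7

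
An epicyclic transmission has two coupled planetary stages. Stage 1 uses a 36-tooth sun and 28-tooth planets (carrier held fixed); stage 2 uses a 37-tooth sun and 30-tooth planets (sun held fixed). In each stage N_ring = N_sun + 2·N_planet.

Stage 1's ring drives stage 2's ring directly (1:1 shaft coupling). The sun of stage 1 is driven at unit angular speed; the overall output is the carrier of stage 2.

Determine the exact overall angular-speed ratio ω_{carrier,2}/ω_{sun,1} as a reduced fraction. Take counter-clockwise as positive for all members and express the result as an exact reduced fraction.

Stage 1: N_ring = 36 + 2·28 = 92
Stage 1: 36(ω_s−ω_c) = −92(ω_r−ω_c),  ω_c=0, ω_s=1
Stage 1: ω_r = 0 − (36/92)(1−0) = -9/23
  ⇒ ω_r¹/ω_s¹ = -9/23
Stage 2: N_ring = 37 + 2·30 = 97
Stage 2: 37(ω_s−ω_c) = −97(ω_r−ω_c),  ω_s=0, ω_r=1
Stage 2: 37(0−ω_c) = −97(1−ω_c)  ⇒  134ω_c = 97  ⇒  ω_c = 97/134
  ⇒ ω_c²/ω_r² = 97/134
Coupling ω_r² = ω_r¹ ⇒ overall = -9/23 × 97/134 = -873/3082

-873/3082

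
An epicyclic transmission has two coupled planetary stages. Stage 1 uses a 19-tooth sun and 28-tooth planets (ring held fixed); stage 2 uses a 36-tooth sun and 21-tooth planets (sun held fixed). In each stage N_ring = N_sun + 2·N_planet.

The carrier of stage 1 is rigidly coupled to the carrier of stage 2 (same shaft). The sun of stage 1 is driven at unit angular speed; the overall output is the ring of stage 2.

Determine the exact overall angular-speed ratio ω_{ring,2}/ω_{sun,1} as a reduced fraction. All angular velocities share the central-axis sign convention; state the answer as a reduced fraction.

361/1222

Stage 1: N_ring = 19 + 2·28 = 75
Stage 1: 19(ω_s−ω_c) = −75(ω_r−ω_c),  ω_r=0, ω_s=1
Stage 1: 19(1−ω_c) = −75(0−ω_c)  ⇒  94ω_c = 19  ⇒  ω_c = 19/94
  ⇒ ω_c¹/ω_s¹ = 19/94
Stage 2: N_ring = 36 + 2·21 = 78
Stage 2: 36(ω_s−ω_c) = −78(ω_r−ω_c),  ω_s=0, ω_c=1
Stage 2: ω_r = 1 − (36/78)(0−1) = 19/13
  ⇒ ω_r²/ω_c² = 19/13
Coupling ω_c² = ω_c¹ ⇒ overall = 19/94 × 19/13 = 361/1222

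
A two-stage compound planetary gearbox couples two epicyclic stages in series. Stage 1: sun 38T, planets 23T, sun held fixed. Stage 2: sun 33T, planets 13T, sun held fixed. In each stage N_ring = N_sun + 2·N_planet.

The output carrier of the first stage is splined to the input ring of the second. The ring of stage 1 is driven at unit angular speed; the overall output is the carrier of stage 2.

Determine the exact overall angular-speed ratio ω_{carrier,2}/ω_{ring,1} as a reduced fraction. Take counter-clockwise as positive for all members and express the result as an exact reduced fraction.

1239/2806

Stage 1: N_ring = 38 + 2·23 = 84
Stage 1: 38(ω_s−ω_c) = −84(ω_r−ω_c),  ω_s=0, ω_r=1
Stage 1: 38(0−ω_c) = −84(1−ω_c)  ⇒  122ω_c = 84  ⇒  ω_c = 42/61
  ⇒ ω_c¹/ω_r¹ = 42/61
Stage 2: N_ring = 33 + 2·13 = 59
Stage 2: 33(ω_s−ω_c) = −59(ω_r−ω_c),  ω_s=0, ω_r=1
Stage 2: 33(0−ω_c) = −59(1−ω_c)  ⇒  92ω_c = 59  ⇒  ω_c = 59/92
  ⇒ ω_c²/ω_r² = 59/92
Coupling ω_r² = ω_c¹ ⇒ overall = 42/61 × 59/92 = 1239/2806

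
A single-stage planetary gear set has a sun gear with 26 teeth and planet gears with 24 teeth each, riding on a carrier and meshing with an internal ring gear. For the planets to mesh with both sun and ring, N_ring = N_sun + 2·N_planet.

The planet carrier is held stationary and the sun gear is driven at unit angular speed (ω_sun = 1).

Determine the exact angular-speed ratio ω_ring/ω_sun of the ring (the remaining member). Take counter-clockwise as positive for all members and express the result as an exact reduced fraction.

-13/37

N_ring = 26 + 2·24 = 74
26(ω_s−ω_c) = −74(ω_r−ω_c),  ω_c=0, ω_s=1
ω_r = 0 − (26/74)(1−0) = -13/37
ω_r/ω_s = -13/37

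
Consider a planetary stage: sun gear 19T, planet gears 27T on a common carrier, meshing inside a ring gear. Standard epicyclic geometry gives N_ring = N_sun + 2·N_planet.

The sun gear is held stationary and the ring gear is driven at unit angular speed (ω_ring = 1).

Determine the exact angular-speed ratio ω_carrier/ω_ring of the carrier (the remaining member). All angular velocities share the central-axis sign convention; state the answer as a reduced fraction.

73/92

N_ring = 19 + 2·27 = 73
19(ω_s−ω_c) = −73(ω_r−ω_c),  ω_s=0, ω_r=1
19(0−ω_c) = −73(1−ω_c)  ⇒  92ω_c = 73  ⇒  ω_c = 73/92
ω_c/ω_r = 73/92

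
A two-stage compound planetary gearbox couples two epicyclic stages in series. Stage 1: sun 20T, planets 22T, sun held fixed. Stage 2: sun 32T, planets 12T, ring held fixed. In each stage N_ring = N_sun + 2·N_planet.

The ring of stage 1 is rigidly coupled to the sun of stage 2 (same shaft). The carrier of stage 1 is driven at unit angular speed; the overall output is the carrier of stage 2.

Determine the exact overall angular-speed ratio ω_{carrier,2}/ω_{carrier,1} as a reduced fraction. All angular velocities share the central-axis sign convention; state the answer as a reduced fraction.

Stage 1: N_ring = 20 + 2·22 = 64
Stage 1: 20(ω_s−ω_c) = −64(ω_r−ω_c),  ω_s=0, ω_c=1
Stage 1: ω_r = 1 − (20/64)(0−1) = 21/16
  ⇒ ω_r¹/ω_c¹ = 21/16
Stage 2: N_ring = 32 + 2·12 = 56
Stage 2: 32(ω_s−ω_c) = −56(ω_r−ω_c),  ω_r=0, ω_s=1
Stage 2: 32(1−ω_c) = −56(0−ω_c)  ⇒  88ω_c = 32  ⇒  ω_c = 4/11
  ⇒ ω_c²/ω_s² = 4/11
Coupling ω_s² = ω_r¹ ⇒ overall = 21/16 × 4/11 = 21/44

21/44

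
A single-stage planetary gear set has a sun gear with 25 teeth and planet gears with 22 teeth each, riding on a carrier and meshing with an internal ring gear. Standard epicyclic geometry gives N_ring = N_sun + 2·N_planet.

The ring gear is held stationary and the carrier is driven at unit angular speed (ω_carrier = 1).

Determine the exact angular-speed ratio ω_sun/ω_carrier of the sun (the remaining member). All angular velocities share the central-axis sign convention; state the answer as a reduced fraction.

94/25

N_ring = 25 + 2·22 = 69
25(ω_s−ω_c) = −69(ω_r−ω_c),  ω_r=0, ω_c=1
ω_s = 1 − (69/25)(0−1) = 94/25
ω_s/ω_c = 94/25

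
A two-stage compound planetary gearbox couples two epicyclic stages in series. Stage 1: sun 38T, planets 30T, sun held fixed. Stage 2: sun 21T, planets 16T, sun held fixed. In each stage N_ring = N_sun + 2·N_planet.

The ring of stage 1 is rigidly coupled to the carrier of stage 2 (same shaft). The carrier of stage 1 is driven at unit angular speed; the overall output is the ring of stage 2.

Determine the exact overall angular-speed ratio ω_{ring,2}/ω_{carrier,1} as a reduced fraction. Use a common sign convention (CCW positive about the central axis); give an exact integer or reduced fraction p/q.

5032/2597

Stage 1: N_ring = 38 + 2·30 = 98
Stage 1: 38(ω_s−ω_c) = −98(ω_r−ω_c),  ω_s=0, ω_c=1
Stage 1: ω_r = 1 − (38/98)(0−1) = 68/49
  ⇒ ω_r¹/ω_c¹ = 68/49
Stage 2: N_ring = 21 + 2·16 = 53
Stage 2: 21(ω_s−ω_c) = −53(ω_r−ω_c),  ω_s=0, ω_c=1
Stage 2: ω_r = 1 − (21/53)(0−1) = 74/53
  ⇒ ω_r²/ω_c² = 74/53
Coupling ω_c² = ω_r¹ ⇒ overall = 68/49 × 74/53 = 5032/2597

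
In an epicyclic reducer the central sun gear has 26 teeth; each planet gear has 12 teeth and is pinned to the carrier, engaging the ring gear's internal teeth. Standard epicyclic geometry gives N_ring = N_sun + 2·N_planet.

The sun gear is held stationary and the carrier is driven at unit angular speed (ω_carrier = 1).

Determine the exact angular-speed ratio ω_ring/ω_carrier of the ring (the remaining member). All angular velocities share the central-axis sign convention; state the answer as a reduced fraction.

38/25

N_ring = 26 + 2·12 = 50
26(ω_s−ω_c) = −50(ω_r−ω_c),  ω_s=0, ω_c=1
ω_r = 1 − (26/50)(0−1) = 38/25
ω_r/ω_c = 38/25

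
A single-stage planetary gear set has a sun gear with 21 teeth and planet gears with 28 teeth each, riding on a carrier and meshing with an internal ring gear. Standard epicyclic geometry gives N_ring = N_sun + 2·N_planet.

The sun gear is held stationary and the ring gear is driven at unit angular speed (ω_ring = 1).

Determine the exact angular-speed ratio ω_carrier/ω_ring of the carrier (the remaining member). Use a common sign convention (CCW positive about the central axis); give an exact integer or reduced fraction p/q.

11/14

N_ring = 21 + 2·28 = 77
21(ω_s−ω_c) = −77(ω_r−ω_c),  ω_s=0, ω_r=1
21(0−ω_c) = −77(1−ω_c)  ⇒  98ω_c = 77  ⇒  ω_c = 11/14
ω_c/ω_r = 11/14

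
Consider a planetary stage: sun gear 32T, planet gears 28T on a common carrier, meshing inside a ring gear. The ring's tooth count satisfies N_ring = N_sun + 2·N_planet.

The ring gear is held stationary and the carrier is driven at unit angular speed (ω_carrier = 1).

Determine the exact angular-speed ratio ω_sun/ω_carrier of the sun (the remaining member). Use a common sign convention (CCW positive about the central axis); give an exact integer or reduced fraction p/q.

N_ring = 32 + 2·28 = 88
32(ω_s−ω_c) = −88(ω_r−ω_c),  ω_r=0, ω_c=1
ω_s = 1 − (88/32)(0−1) = 15/4
ω_s/ω_c = 15/4

15/4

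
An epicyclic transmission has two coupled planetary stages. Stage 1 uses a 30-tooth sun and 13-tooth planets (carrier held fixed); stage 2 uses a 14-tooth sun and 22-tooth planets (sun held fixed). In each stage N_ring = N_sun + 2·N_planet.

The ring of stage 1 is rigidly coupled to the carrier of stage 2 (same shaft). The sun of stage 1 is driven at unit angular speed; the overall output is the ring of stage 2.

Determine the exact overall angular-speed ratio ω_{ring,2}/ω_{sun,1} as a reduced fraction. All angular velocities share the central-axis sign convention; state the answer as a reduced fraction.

-135/203

Stage 1: N_ring = 30 + 2·13 = 56
Stage 1: 30(ω_s−ω_c) = −56(ω_r−ω_c),  ω_c=0, ω_s=1
Stage 1: ω_r = 0 − (30/56)(1−0) = -15/28
  ⇒ ω_r¹/ω_s¹ = -15/28
Stage 2: N_ring = 14 + 2·22 = 58
Stage 2: 14(ω_s−ω_c) = −58(ω_r−ω_c),  ω_s=0, ω_c=1
Stage 2: ω_r = 1 − (14/58)(0−1) = 36/29
  ⇒ ω_r²/ω_c² = 36/29
Coupling ω_c² = ω_r¹ ⇒ overall = -15/28 × 36/29 = -135/203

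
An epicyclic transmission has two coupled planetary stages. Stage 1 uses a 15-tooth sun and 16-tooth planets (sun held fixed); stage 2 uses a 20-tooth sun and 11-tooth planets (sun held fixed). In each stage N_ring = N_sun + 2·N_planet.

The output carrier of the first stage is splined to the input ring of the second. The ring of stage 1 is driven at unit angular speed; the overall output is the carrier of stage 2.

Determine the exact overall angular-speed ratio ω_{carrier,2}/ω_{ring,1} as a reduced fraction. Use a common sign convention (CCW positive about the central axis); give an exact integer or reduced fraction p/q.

Stage 1: N_ring = 15 + 2·16 = 47
Stage 1: 15(ω_s−ω_c) = −47(ω_r−ω_c),  ω_s=0, ω_r=1
Stage 1: 15(0−ω_c) = −47(1−ω_c)  ⇒  62ω_c = 47  ⇒  ω_c = 47/62
  ⇒ ω_c¹/ω_r¹ = 47/62
Stage 2: N_ring = 20 + 2·11 = 42
Stage 2: 20(ω_s−ω_c) = −42(ω_r−ω_c),  ω_s=0, ω_r=1
Stage 2: 20(0−ω_c) = −42(1−ω_c)  ⇒  62ω_c = 42  ⇒  ω_c = 21/31
  ⇒ ω_c²/ω_r² = 21/31
Coupling ω_r² = ω_c¹ ⇒ overall = 47/62 × 21/31 = 987/1922

987/1922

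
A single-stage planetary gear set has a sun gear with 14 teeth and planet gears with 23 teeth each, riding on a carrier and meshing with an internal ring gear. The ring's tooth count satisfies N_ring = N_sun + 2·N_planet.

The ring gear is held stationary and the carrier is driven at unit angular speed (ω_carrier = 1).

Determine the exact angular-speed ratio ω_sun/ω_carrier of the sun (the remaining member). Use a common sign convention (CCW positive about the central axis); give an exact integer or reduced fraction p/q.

N_ring = 14 + 2·23 = 60
14(ω_s−ω_c) = −60(ω_r−ω_c),  ω_r=0, ω_c=1
ω_s = 1 − (60/14)(0−1) = 37/7
ω_s/ω_c = 37/7

37/7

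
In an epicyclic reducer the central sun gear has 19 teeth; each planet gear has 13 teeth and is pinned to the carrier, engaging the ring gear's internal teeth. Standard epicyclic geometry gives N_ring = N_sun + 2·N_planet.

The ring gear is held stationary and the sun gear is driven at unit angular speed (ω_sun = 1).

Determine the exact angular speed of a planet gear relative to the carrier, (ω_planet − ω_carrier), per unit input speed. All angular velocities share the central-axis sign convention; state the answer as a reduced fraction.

N_ring = 19 + 2·13 = 45
19(ω_s−ω_c) = −45(ω_r−ω_c),  ω_r=0, ω_s=1
19(1−ω_c) = −45(0−ω_c)  ⇒  64ω_c = 19  ⇒  ω_c = 19/64
sun–planet: 19·(1−19/64) = −13·(ω_p−ω_c)  ⇒  ω_p−ω_c = −(19/13)·(45/64) = -855/832

-855/832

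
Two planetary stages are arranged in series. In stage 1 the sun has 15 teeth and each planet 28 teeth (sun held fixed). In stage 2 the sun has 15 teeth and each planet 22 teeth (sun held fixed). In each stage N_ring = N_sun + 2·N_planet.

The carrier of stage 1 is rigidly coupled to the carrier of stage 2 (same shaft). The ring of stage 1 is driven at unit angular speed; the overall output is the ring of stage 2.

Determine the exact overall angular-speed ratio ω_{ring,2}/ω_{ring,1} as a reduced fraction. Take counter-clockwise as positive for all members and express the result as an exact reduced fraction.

Stage 1: N_ring = 15 + 2·28 = 71
Stage 1: 15(ω_s−ω_c) = −71(ω_r−ω_c),  ω_s=0, ω_r=1
Stage 1: 15(0−ω_c) = −71(1−ω_c)  ⇒  86ω_c = 71  ⇒  ω_c = 71/86
  ⇒ ω_c¹/ω_r¹ = 71/86
Stage 2: N_ring = 15 + 2·22 = 59
Stage 2: 15(ω_s−ω_c) = −59(ω_r−ω_c),  ω_s=0, ω_c=1
Stage 2: ω_r = 1 − (15/59)(0−1) = 74/59
  ⇒ ω_r²/ω_c² = 74/59
Coupling ω_c² = ω_c¹ ⇒ overall = 71/86 × 74/59 = 2627/2537

2627/2537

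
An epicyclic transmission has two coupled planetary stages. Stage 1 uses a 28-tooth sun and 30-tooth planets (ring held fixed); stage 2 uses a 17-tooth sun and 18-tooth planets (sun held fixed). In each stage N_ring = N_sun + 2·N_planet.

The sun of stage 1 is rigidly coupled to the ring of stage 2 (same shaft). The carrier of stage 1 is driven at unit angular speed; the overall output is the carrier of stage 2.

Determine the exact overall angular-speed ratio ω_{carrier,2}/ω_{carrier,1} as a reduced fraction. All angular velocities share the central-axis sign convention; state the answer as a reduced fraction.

Stage 1: N_ring = 28 + 2·30 = 88
Stage 1: 28(ω_s−ω_c) = −88(ω_r−ω_c),  ω_r=0, ω_c=1
Stage 1: ω_s = 1 − (88/28)(0−1) = 29/7
  ⇒ ω_s¹/ω_c¹ = 29/7
Stage 2: N_ring = 17 + 2·18 = 53
Stage 2: 17(ω_s−ω_c) = −53(ω_r−ω_c),  ω_s=0, ω_r=1
Stage 2: 17(0−ω_c) = −53(1−ω_c)  ⇒  70ω_c = 53  ⇒  ω_c = 53/70
  ⇒ ω_c²/ω_r² = 53/70
Coupling ω_r² = ω_s¹ ⇒ overall = 29/7 × 53/70 = 1537/490

1537/490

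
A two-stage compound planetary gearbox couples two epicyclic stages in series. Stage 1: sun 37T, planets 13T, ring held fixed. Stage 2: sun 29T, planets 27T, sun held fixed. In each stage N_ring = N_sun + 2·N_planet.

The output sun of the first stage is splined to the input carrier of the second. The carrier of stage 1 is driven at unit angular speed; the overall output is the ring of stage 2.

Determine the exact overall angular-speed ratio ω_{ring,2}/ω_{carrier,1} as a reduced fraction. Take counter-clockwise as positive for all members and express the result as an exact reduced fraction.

Stage 1: N_ring = 37 + 2·13 = 63
Stage 1: 37(ω_s−ω_c) = −63(ω_r−ω_c),  ω_r=0, ω_c=1
Stage 1: ω_s = 1 − (63/37)(0−1) = 100/37
  ⇒ ω_s¹/ω_c¹ = 100/37
Stage 2: N_ring = 29 + 2·27 = 83
Stage 2: 29(ω_s−ω_c) = −83(ω_r−ω_c),  ω_s=0, ω_c=1
Stage 2: ω_r = 1 − (29/83)(0−1) = 112/83
  ⇒ ω_r²/ω_c² = 112/83
Coupling ω_c² = ω_s¹ ⇒ overall = 100/37 × 112/83 = 11200/3071

11200/3071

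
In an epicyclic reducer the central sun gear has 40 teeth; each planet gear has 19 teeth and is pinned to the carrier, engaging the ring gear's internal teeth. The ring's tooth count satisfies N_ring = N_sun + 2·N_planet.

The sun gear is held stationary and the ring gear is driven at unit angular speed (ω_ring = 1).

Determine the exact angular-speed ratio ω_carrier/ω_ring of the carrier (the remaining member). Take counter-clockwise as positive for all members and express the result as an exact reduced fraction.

N_ring = 40 + 2·19 = 78
40(ω_s−ω_c) = −78(ω_r−ω_c),  ω_s=0, ω_r=1
40(0−ω_c) = −78(1−ω_c)  ⇒  118ω_c = 78  ⇒  ω_c = 39/59
ω_c/ω_r = 39/59

39/59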